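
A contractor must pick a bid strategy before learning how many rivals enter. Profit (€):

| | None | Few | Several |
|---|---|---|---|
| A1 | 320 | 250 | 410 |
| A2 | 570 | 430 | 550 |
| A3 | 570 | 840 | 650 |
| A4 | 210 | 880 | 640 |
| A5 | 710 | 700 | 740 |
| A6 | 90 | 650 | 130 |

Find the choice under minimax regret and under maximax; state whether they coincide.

Column bests: None=710, Few=880, Several=740.
A1 regrets: 390, 630, 330 → max 630
A2 regrets: 140, 450, 190 → max 450
A3 regrets: 140, 40, 90 → max 140
A4 regrets: 500, 0, 100 → max 500
A5 regrets: 0, 180, 0 → max 180
A6 regrets: 620, 230, 610 → max 620
Smallest max regret = 140 → A3.
Row maxima: A1=410, A2=570, A3=840, A4=880, A5=740, A6=650
Best best-case = 880 → A4.

minimax regret → A3; maximax → A4 (disagree)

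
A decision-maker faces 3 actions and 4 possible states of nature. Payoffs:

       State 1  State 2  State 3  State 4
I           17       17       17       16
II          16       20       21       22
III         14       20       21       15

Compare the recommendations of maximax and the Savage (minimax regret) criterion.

Row maxima: I=17, II=22, III=21
Best best-case = 22 → II.
Column bests: State 1=17, State 2=20, State 3=21, State 4=22.
I regrets: 0, 3, 4, 6 → max 6
II regrets: 1, 0, 0, 0 → max 1
III regrets: 3, 0, 0, 7 → max 7
Smallest max regret = 1 → II.

maximax → II; minimax regret → II (agree)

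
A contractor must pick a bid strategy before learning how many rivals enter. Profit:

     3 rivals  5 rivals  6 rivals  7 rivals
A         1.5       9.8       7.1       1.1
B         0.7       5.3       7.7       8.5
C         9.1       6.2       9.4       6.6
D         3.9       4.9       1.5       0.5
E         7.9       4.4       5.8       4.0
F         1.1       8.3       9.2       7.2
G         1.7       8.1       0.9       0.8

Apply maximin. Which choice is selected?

C

Row minima: A=1.1, B=0.7, C=6.2, D=0.5, E=4.0, F=1.1, G=0.8
Best worst-case = 6.2 → C.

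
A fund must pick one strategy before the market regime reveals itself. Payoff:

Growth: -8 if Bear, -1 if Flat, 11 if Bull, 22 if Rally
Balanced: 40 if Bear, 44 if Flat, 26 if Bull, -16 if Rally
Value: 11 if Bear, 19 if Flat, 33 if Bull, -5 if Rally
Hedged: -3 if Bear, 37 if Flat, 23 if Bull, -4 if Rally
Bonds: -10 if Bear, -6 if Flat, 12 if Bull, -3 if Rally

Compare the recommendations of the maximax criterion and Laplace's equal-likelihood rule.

maximax → Balanced; laplace → Balanced (agree)

Row maxima: Growth=22, Balanced=44, Value=33, Hedged=37, Bonds=12
Best best-case = 44 → Balanced.
Row averages: Growth=6, Balanced=23.5, Value=14.5, Hedged=13.25, Bonds=-1.75
Highest average = 23.5 → Balanced.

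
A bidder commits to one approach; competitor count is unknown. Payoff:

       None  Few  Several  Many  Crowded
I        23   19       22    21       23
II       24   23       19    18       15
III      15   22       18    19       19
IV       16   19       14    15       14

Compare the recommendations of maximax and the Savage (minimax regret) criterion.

Row maxima: I=23, II=24, III=22, IV=19
Best best-case = 24 → II.
Column bests: None=24, Few=23, Several=22, Many=21, Crowded=23.
I regrets: 1, 4, 0, 0, 0 → max 4
II regrets: 0, 0, 3, 3, 8 → max 8
III regrets: 9, 1, 4, 2, 4 → max 9
IV regrets: 8, 4, 8, 6, 9 → max 9
Smallest max regret = 4 → I.

maximax → II; minimax regret → I (disagree)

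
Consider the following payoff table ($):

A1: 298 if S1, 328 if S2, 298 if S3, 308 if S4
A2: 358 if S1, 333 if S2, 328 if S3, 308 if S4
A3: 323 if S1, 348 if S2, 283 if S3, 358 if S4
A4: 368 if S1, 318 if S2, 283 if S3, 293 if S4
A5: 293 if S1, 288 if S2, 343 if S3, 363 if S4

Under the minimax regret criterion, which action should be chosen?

A2

Column bests: S1=368, S2=348, S3=343, S4=363.
A1 regrets: 70, 20, 45, 55 → max 70
A2 regrets: 10, 15, 15, 55 → max 55
A3 regrets: 45, 0, 60, 5 → max 60
A4 regrets: 0, 30, 60, 70 → max 70
A5 regrets: 75, 60, 0, 0 → max 75
Smallest max regret = 55 → A2.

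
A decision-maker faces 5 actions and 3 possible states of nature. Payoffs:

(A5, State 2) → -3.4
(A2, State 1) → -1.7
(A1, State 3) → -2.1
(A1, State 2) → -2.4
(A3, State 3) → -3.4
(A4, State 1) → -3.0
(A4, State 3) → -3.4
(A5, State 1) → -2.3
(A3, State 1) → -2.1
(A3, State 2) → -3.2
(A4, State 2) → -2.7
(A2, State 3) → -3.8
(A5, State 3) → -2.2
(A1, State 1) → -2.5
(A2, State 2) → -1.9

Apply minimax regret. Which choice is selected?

A1

Column bests: State 1=-1.7, State 2=-1.9, State 3=-2.1.
A1 regrets: 0.8, 0.5, 0.0 → max 0.8
A2 regrets: 0.0, 0.0, 1.7 → max 1.7
A3 regrets: 0.4, 1.3, 1.3 → max 1.3
A4 regrets: 1.3, 0.8, 1.3 → max 1.3
A5 regrets: 0.6, 1.5, 0.1 → max 1.5
Smallest max regret = 0.8 → A1.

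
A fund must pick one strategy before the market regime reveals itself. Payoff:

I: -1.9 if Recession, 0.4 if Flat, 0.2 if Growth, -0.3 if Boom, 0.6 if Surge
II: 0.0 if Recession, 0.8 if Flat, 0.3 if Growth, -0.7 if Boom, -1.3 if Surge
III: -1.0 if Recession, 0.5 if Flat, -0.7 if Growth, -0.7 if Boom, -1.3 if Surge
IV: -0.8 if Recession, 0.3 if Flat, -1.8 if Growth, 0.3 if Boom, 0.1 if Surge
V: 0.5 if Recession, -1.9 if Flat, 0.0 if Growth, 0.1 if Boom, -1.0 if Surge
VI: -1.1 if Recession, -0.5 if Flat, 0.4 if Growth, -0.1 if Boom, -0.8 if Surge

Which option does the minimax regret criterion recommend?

Column bests: Recession=0.5, Flat=0.8, Growth=0.4, Boom=0.3, Surge=0.6.
I regrets: 2.4, 0.4, 0.2, 0.6, 0.0 → max 2.4
II regrets: 0.5, 0.0, 0.1, 1.0, 1.9 → max 1.9
III regrets: 1.5, 0.3, 1.1, 1.0, 1.9 → max 1.9
IV regrets: 1.3, 0.5, 2.2, 0.0, 0.5 → max 2.2
V regrets: 0.0, 2.7, 0.4, 0.2, 1.6 → max 2.7
VI regrets: 1.6, 1.3, 0.0, 0.4, 1.4 → max 1.6
Smallest max regret = 1.6 → VI.

VI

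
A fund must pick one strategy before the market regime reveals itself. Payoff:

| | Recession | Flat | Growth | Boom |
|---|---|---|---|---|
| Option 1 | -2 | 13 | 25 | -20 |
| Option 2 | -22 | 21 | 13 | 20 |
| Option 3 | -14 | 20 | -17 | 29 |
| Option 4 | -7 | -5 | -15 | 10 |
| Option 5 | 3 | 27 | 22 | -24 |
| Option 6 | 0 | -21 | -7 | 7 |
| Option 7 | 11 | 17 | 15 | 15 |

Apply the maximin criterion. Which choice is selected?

Row minima: Option 1=-20, Option 2=-22, Option 3=-17, Option 4=-15, Option 5=-24, Option 6=-21, Option 7=11
Best worst-case = 11 → Option 7.

Option 7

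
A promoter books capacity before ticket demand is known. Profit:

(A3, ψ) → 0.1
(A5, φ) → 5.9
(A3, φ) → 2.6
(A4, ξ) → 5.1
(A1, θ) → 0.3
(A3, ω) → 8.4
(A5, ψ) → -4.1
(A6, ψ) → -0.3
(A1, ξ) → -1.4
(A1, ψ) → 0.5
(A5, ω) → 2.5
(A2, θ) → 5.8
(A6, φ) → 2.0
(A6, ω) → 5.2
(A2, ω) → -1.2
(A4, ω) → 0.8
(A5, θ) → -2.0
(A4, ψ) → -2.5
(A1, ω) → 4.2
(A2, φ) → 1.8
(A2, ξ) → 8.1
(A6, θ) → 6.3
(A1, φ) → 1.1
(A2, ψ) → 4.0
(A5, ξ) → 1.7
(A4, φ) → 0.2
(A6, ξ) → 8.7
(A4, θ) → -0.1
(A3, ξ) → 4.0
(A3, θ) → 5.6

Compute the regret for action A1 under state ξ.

Best payoff under ξ is 8.7.
Regret = 8.7 − (-1.4) = 10.1.

10.1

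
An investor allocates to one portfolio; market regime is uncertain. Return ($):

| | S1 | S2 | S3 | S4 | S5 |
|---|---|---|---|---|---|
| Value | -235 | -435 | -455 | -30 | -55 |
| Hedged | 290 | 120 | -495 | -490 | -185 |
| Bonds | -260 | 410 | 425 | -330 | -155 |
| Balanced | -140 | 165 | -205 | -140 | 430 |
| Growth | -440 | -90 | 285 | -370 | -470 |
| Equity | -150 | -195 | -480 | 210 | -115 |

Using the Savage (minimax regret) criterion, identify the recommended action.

Bonds

Column bests: S1=290, S2=410, S3=425, S4=210, S5=430.
Value regrets: 525, 845, 880, 240, 485 → max 880
Hedged regrets: 0, 290, 920, 700, 615 → max 920
Bonds regrets: 550, 0, 0, 540, 585 → max 585
Balanced regrets: 430, 245, 630, 350, 0 → max 630
Growth regrets: 730, 500, 140, 580, 900 → max 900
Equity regrets: 440, 605, 905, 0, 545 → max 905
Smallest max regret = 585 → Bonds.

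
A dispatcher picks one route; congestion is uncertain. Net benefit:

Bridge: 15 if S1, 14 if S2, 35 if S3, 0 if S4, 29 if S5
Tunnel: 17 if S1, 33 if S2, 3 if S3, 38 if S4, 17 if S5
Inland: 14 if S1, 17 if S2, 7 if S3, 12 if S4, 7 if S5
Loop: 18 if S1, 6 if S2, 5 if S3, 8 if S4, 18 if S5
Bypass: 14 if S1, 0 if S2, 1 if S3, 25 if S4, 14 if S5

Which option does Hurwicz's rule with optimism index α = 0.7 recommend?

Tunnel

Bridge: 0.7·35 + 0.3·0 = 24.5
Tunnel: 0.7·38 + 0.3·3 = 27.5
Inland: 0.7·17 + 0.3·7 = 14
Loop: 0.7·18 + 0.3·5 = 14.1
Bypass: 0.7·25 + 0.3·0 = 17.5
Highest Hurwicz score = 27.5 → Tunnel.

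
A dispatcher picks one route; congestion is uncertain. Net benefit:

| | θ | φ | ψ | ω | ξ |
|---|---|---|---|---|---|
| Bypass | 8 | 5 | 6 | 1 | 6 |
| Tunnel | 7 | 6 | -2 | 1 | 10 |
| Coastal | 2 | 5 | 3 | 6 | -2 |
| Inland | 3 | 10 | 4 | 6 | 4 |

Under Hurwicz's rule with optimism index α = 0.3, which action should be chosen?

Bypass: 0.3·8 + 0.7·1 = 3.1
Tunnel: 0.3·10 + 0.7·(-2) = 1.6
Coastal: 0.3·6 + 0.7·(-2) = 0.4
Inland: 0.3·10 + 0.7·3 = 5.1
Highest Hurwicz score = 5.1 → Inland.

Inland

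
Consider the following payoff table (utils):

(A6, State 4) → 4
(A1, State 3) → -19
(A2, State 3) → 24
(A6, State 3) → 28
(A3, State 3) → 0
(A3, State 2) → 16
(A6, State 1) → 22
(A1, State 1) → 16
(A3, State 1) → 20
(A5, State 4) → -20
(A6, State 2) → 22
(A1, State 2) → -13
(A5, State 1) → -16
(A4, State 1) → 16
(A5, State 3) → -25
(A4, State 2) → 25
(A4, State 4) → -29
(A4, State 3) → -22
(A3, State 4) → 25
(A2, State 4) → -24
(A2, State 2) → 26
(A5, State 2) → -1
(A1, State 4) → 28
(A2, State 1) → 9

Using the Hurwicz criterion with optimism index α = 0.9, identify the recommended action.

A1: 0.9·28 + 0.1·(-19) = 23.3
A2: 0.9·26 + 0.1·(-24) = 21
A3: 0.9·25 + 0.1·0 = 22.5
A4: 0.9·25 + 0.1·(-29) = 19.6
A5: 0.9·(-1) + 0.1·(-25) = -3.4
A6: 0.9·28 + 0.1·4 = 25.6
Highest Hurwicz score = 25.6 → A6.

A6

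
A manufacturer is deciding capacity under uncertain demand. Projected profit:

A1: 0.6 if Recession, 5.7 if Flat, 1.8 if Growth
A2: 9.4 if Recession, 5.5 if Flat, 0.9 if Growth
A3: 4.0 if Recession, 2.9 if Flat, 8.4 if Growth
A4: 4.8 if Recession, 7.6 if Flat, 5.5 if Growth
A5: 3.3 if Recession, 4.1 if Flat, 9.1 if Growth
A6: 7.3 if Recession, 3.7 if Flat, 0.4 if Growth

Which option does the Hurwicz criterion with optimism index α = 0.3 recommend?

A1: 0.3·5.7 + 0.7·0.6 = 2.13
A2: 0.3·9.4 + 0.7·0.9 = 3.45
A3: 0.3·8.4 + 0.7·2.9 = 4.55
A4: 0.3·7.6 + 0.7·4.8 = 5.64
A5: 0.3·9.1 + 0.7·3.3 = 5.04
A6: 0.3·7.3 + 0.7·0.4 = 2.47
Highest Hurwicz score = 5.64 → A4.

A4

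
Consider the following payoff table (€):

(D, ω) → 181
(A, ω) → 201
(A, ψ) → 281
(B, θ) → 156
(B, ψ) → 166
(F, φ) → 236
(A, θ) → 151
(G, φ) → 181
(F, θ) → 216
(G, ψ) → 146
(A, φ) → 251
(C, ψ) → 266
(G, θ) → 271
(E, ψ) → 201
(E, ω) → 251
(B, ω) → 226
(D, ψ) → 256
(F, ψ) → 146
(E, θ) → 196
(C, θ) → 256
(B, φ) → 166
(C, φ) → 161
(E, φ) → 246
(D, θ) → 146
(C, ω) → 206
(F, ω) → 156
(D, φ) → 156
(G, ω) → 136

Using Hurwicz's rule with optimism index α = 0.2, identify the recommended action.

E

A: 0.2·281 + 0.8·151 = 177
B: 0.2·226 + 0.8·156 = 170
C: 0.2·266 + 0.8·161 = 182
D: 0.2·256 + 0.8·146 = 168
E: 0.2·251 + 0.8·196 = 207
F: 0.2·236 + 0.8·146 = 164
G: 0.2·271 + 0.8·136 = 163
Highest Hurwicz score = 207 → E.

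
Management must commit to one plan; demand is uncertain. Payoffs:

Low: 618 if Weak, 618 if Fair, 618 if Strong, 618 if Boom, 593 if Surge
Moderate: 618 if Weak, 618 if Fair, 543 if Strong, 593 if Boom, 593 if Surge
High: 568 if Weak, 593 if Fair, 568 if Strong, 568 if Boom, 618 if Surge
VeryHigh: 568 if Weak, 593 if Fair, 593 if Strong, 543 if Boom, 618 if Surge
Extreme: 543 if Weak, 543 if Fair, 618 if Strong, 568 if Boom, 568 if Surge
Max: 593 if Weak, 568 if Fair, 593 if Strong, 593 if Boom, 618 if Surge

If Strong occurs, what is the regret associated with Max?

25

Best payoff under Strong is 618.
Regret = 618 − 593 = 25.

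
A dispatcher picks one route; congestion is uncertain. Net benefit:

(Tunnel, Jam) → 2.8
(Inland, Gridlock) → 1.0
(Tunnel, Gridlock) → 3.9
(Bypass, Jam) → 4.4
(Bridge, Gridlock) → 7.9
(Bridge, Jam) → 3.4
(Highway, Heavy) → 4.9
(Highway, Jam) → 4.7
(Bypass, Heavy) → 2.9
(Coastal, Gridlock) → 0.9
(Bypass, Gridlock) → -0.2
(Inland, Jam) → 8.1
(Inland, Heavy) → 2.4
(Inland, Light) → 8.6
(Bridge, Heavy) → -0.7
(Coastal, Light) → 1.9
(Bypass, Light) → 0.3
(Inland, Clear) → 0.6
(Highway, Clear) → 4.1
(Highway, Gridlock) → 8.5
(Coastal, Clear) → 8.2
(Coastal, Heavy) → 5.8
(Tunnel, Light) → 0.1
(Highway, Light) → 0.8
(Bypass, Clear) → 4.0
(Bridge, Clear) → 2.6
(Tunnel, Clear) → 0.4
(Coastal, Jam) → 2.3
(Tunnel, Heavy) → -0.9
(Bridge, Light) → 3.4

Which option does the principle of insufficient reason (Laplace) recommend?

Highway

Row averages: Bypass=2.28, Coastal=3.82, Tunnel=1.26, Bridge=3.32, Inland=4.14, Highway=4.6
Highest average = 4.6 → Highway.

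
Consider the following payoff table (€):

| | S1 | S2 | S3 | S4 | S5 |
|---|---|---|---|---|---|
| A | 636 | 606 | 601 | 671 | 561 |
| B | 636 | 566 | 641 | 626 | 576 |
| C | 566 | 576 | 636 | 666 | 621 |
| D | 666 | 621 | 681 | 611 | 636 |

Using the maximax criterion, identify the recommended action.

Row maxima: A=671, B=641, C=666, D=681
Best best-case = 681 → D.

D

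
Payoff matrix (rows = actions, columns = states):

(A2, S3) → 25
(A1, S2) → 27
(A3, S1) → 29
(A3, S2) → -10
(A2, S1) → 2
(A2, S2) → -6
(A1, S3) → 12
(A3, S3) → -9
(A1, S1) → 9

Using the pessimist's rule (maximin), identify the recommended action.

Row minima: A1=9, A2=-6, A3=-10
Best worst-case = 9 → A1.

A1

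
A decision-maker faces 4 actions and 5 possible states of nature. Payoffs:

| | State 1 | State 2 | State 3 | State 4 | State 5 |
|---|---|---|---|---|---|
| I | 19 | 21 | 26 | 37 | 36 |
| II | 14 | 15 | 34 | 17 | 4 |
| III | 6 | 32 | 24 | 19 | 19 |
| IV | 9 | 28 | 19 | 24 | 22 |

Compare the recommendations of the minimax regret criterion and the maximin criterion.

minimax regret → I; maximin → I (agree)

Column bests: State 1=19, State 2=32, State 3=34, State 4=37, State 5=36.
I regrets: 0, 11, 8, 0, 0 → max 11
II regrets: 5, 17, 0, 20, 32 → max 32
III regrets: 13, 0, 10, 18, 17 → max 18
IV regrets: 10, 4, 15, 13, 14 → max 15
Smallest max regret = 11 → I.
Row minima: I=19, II=4, III=6, IV=9
Best worst-case = 19 → I.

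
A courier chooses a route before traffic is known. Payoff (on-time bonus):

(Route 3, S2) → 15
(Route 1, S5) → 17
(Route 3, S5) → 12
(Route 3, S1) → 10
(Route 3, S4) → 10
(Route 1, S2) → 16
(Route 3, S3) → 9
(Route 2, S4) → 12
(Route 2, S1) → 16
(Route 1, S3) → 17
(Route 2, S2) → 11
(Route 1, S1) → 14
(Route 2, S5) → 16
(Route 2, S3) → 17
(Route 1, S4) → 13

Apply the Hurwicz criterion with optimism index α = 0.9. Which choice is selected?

Route 1

Route 1: 0.9·17 + 0.1·13 = 16.6
Route 2: 0.9·17 + 0.1·11 = 16.4
Route 3: 0.9·15 + 0.1·9 = 14.4
Highest Hurwicz score = 16.6 → Route 1.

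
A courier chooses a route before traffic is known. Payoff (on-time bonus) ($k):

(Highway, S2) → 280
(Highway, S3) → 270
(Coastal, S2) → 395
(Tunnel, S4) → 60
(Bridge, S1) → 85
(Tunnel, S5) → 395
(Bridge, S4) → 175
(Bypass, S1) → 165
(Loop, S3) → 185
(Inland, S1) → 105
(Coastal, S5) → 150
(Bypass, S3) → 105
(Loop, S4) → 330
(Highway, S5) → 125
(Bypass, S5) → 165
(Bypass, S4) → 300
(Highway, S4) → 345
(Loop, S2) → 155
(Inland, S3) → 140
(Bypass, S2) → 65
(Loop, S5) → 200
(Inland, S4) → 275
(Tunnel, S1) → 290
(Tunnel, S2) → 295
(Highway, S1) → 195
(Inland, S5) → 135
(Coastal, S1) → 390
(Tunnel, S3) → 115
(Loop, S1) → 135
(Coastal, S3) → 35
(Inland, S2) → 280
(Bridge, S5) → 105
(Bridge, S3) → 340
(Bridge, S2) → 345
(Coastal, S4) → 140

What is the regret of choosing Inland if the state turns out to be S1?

285

Best payoff under S1 is 390.
Regret = 390 − 105 = 285.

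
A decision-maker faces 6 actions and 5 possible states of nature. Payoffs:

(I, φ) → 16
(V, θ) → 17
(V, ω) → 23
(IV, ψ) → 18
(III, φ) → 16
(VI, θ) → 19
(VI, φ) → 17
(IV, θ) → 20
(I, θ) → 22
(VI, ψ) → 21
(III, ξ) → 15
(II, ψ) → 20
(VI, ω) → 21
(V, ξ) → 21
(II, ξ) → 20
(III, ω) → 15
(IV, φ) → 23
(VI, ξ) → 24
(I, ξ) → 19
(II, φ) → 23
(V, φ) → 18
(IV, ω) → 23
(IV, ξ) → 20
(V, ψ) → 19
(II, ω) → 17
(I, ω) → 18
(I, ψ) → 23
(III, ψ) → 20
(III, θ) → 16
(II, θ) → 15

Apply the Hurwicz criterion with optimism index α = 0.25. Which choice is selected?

IV

I: 0.25·23 + 0.75·16 = 17.75
II: 0.25·23 + 0.75·15 = 17
III: 0.25·20 + 0.75·15 = 16.25
IV: 0.25·23 + 0.75·18 = 19.25
V: 0.25·23 + 0.75·17 = 18.5
VI: 0.25·24 + 0.75·17 = 18.75
Highest Hurwicz score = 19.25 → IV.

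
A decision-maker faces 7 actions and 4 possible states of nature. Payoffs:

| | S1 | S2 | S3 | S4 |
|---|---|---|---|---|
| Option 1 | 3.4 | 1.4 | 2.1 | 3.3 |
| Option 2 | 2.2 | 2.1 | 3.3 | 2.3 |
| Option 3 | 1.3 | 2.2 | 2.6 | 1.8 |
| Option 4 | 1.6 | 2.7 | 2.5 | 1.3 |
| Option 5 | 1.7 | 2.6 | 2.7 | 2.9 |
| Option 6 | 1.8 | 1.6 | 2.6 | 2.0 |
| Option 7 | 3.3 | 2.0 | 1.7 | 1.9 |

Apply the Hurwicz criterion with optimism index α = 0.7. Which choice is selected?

Option 2

Option 1: 0.7·3.4 + 0.3·1.4 = 2.8
Option 2: 0.7·3.3 + 0.3·2.1 = 2.94
Option 3: 0.7·2.6 + 0.3·1.3 = 2.21
Option 4: 0.7·2.7 + 0.3·1.3 = 2.28
Option 5: 0.7·2.9 + 0.3·1.7 = 2.54
Option 6: 0.7·2.6 + 0.3·1.6 = 2.3
Option 7: 0.7·3.3 + 0.3·1.7 = 2.82
Highest Hurwicz score = 2.94 → Option 2.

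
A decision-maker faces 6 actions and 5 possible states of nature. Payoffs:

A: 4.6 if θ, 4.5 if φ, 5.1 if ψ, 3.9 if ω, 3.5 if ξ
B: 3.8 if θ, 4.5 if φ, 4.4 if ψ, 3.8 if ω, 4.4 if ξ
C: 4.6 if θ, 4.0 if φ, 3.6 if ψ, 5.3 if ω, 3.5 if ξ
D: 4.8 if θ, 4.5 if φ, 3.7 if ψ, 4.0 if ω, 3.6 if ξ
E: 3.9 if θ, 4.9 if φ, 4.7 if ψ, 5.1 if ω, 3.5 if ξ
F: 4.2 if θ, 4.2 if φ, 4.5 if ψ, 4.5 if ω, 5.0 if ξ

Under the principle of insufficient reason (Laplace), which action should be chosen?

Row averages: A=4.32, B=4.18, C=4.2, D=4.12, E=4.42, F=4.48
Highest average = 4.48 → F.

F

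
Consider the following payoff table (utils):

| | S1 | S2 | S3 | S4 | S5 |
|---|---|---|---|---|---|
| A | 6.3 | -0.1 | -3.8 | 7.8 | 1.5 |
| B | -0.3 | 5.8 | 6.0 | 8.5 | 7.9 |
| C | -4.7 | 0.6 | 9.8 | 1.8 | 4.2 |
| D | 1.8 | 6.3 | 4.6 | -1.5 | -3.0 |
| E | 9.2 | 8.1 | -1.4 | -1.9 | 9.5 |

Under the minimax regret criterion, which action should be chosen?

B

Column bests: S1=9.2, S2=8.1, S3=9.8, S4=8.5, S5=9.5.
A regrets: 2.9, 8.2, 13.6, 0.7, 8.0 → max 13.6
B regrets: 9.5, 2.3, 3.8, 0.0, 1.6 → max 9.5
C regrets: 13.9, 7.5, 0.0, 6.7, 5.3 → max 13.9
D regrets: 7.4, 1.8, 5.2, 10.0, 12.5 → max 12.5
E regrets: 0.0, 0.0, 11.2, 10.4, 0.0 → max 11.2
Smallest max regret = 9.5 → B.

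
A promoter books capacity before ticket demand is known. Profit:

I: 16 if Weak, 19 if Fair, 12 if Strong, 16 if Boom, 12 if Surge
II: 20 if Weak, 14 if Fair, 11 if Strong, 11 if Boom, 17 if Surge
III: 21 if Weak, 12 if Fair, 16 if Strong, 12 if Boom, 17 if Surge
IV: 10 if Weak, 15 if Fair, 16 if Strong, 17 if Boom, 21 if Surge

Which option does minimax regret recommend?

Column bests: Weak=21, Fair=19, Strong=16, Boom=17, Surge=21.
I regrets: 5, 0, 4, 1, 9 → max 9
II regrets: 1, 5, 5, 6, 4 → max 6
III regrets: 0, 7, 0, 5, 4 → max 7
IV regrets: 11, 4, 0, 0, 0 → max 11
Smallest max regret = 6 → II.

II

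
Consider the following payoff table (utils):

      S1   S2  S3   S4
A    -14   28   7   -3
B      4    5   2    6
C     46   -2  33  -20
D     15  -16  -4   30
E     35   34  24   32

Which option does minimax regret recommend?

Column bests: S1=46, S2=34, S3=33, S4=32.
A regrets: 60, 6, 26, 35 → max 60
B regrets: 42, 29, 31, 26 → max 42
C regrets: 0, 36, 0, 52 → max 52
D regrets: 31, 50, 37, 2 → max 50
E regrets: 11, 0, 9, 0 → max 11
Smallest max regret = 11 → E.

E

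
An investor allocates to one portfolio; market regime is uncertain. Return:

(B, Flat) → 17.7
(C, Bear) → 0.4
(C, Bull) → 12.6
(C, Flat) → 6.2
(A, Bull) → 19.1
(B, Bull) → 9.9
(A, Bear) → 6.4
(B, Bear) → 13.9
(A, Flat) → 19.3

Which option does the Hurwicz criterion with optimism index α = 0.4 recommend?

A: 0.4·19.3 + 0.6·6.4 = 11.56
B: 0.4·17.7 + 0.6·9.9 = 13.02
C: 0.4·12.6 + 0.6·0.4 = 5.28
Highest Hurwicz score = 13.02 → B.

B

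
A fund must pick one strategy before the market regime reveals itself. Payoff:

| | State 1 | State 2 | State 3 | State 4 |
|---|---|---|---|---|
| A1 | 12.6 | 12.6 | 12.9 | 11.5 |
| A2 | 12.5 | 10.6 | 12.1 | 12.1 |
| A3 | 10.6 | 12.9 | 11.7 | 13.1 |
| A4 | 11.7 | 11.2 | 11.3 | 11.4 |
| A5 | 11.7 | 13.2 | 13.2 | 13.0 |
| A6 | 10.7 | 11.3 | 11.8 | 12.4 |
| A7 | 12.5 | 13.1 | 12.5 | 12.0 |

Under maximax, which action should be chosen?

Row maxima: A1=12.9, A2=12.5, A3=13.1, A4=11.7, A5=13.2, A6=12.4, A7=13.1
Best best-case = 13.2 → A5.

A5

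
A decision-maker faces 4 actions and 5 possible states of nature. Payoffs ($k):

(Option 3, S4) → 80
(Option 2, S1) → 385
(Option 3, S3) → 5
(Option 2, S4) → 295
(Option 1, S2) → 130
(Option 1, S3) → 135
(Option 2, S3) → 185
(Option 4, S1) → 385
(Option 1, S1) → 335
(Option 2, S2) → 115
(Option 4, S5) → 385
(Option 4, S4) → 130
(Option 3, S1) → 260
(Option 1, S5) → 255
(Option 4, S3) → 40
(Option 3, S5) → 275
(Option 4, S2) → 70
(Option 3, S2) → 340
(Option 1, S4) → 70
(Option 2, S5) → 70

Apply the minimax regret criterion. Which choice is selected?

Column bests: S1=385, S2=340, S3=185, S4=295, S5=385.
Option 1 regrets: 50, 210, 50, 225, 130 → max 225
Option 2 regrets: 0, 225, 0, 0, 315 → max 315
Option 3 regrets: 125, 0, 180, 215, 110 → max 215
Option 4 regrets: 0, 270, 145, 165, 0 → max 270
Smallest max regret = 215 → Option 3.

Option 3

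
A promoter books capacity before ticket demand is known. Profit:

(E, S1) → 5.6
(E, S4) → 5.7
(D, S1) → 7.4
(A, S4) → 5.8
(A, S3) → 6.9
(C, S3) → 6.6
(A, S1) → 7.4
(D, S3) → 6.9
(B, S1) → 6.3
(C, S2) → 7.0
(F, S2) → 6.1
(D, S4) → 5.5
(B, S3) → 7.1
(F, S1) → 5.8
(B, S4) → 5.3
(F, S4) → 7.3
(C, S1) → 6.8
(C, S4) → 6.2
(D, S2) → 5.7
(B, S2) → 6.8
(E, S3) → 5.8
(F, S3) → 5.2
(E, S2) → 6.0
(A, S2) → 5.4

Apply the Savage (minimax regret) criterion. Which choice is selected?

C

Column bests: S1=7.4, S2=7.0, S3=7.1, S4=7.3.
A regrets: 0.0, 1.6, 0.2, 1.5 → max 1.6
B regrets: 1.1, 0.2, 0.0, 2.0 → max 2.0
C regrets: 0.6, 0.0, 0.5, 1.1 → max 1.1
D regrets: 0.0, 1.3, 0.2, 1.8 → max 1.8
E regrets: 1.8, 1.0, 1.3, 1.6 → max 1.8
F regrets: 1.6, 0.9, 1.9, 0.0 → max 1.9
Smallest max regret = 1.1 → C.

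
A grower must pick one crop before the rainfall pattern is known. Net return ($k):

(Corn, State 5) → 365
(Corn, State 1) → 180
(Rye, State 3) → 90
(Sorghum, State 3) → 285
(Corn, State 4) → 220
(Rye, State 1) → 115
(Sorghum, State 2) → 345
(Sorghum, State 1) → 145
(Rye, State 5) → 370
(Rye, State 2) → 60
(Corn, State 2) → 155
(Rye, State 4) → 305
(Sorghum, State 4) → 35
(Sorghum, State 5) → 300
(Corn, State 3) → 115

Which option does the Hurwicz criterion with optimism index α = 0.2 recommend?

Corn

Corn: 0.2·365 + 0.8·115 = 165
Sorghum: 0.2·345 + 0.8·35 = 97
Rye: 0.2·370 + 0.8·60 = 122
Highest Hurwicz score = 165 → Corn.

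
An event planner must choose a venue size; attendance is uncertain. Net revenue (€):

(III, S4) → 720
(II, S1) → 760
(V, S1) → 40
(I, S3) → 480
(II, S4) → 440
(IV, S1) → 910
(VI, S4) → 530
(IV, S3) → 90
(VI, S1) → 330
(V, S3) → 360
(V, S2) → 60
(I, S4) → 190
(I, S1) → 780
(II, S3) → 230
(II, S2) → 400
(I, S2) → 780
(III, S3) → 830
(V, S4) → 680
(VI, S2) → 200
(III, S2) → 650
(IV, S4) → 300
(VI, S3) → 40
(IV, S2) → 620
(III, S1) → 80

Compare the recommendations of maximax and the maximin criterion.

Row maxima: I=780, II=760, III=830, IV=910, V=680, VI=530
Best best-case = 910 → IV.
Row minima: I=190, II=230, III=80, IV=90, V=40, VI=40
Best worst-case = 230 → II.

maximax → IV; maximin → II (disagree)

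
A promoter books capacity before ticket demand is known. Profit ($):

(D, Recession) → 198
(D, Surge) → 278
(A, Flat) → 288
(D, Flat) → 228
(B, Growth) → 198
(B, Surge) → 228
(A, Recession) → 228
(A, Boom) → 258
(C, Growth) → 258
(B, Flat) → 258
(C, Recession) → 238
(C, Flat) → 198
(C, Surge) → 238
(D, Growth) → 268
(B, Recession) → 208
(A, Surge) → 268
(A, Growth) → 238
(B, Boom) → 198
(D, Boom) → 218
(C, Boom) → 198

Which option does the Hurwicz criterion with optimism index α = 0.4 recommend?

A

A: 0.4·288 + 0.6·228 = 252
B: 0.4·258 + 0.6·198 = 222
C: 0.4·258 + 0.6·198 = 222
D: 0.4·278 + 0.6·198 = 230
Highest Hurwicz score = 252 → A.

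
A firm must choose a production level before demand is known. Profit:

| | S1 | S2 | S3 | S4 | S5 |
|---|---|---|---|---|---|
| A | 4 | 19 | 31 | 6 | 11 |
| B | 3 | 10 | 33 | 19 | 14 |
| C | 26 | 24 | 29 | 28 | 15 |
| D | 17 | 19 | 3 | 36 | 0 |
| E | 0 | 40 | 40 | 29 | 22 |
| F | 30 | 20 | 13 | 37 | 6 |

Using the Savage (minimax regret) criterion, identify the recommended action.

C

Column bests: S1=30, S2=40, S3=40, S4=37, S5=22.
A regrets: 26, 21, 9, 31, 11 → max 31
B regrets: 27, 30, 7, 18, 8 → max 30
C regrets: 4, 16, 11, 9, 7 → max 16
D regrets: 13, 21, 37, 1, 22 → max 37
E regrets: 30, 0, 0, 8, 0 → max 30
F regrets: 0, 20, 27, 0, 16 → max 27
Smallest max regret = 16 → C.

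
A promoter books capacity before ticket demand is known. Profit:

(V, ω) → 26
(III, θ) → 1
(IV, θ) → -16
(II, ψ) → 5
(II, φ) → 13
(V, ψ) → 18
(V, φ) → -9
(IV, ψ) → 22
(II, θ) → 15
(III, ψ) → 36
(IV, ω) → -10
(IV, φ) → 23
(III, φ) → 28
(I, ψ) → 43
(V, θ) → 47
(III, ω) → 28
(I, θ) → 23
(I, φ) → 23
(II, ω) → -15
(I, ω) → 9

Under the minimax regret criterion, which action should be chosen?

Column bests: θ=47, φ=28, ψ=43, ω=28.
I regrets: 24, 5, 0, 19 → max 24
II regrets: 32, 15, 38, 43 → max 43
III regrets: 46, 0, 7, 0 → max 46
IV regrets: 63, 5, 21, 38 → max 63
V regrets: 0, 37, 25, 2 → max 37
Smallest max regret = 24 → I.

I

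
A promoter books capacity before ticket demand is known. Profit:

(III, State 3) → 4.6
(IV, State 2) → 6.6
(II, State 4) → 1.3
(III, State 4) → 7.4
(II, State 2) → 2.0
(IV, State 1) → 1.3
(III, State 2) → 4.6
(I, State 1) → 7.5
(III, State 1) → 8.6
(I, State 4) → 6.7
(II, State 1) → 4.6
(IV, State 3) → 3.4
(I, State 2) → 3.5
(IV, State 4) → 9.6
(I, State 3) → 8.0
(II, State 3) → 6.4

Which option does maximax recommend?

Row maxima: I=8.0, II=6.4, III=8.6, IV=9.6
Best best-case = 9.6 → IV.

IV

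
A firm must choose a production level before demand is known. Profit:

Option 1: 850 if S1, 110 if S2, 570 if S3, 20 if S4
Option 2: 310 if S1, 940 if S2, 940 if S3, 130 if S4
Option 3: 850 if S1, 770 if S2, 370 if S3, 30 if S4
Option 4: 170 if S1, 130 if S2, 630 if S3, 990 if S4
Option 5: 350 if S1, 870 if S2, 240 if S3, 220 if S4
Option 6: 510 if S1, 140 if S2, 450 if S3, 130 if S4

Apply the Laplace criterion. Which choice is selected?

Option 2

Row averages: Option 1=387.5, Option 2=580, Option 3=505, Option 4=480, Option 5=420, Option 6=307.5
Highest average = 580 → Option 2.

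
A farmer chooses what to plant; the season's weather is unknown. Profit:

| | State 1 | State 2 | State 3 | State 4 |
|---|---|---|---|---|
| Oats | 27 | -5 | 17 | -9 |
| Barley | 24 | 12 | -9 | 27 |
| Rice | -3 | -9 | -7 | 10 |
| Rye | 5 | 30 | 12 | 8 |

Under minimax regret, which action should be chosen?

Rye

Column bests: State 1=27, State 2=30, State 3=17, State 4=27.
Oats regrets: 0, 35, 0, 36 → max 36
Barley regrets: 3, 18, 26, 0 → max 26
Rice regrets: 30, 39, 24, 17 → max 39
Rye regrets: 22, 0, 5, 19 → max 22
Smallest max regret = 22 → Rye.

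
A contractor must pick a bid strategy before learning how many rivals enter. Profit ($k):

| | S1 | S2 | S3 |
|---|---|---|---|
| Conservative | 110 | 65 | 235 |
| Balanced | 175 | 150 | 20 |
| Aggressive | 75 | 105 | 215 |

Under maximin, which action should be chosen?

Aggressive

Row minima: Conservative=65, Balanced=20, Aggressive=75
Best worst-case = 75 → Aggressive.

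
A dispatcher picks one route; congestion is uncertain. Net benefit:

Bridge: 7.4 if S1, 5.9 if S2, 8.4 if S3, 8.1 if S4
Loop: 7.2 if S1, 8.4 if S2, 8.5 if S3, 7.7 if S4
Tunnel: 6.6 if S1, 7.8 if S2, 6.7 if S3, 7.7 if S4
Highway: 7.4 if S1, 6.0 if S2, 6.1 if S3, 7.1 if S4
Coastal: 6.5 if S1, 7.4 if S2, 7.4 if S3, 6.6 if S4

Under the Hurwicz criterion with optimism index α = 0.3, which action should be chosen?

Bridge: 0.3·8.4 + 0.7·5.9 = 6.65
Loop: 0.3·8.5 + 0.7·7.2 = 7.59
Tunnel: 0.3·7.8 + 0.7·6.6 = 6.96
Highway: 0.3·7.4 + 0.7·6.0 = 6.42
Coastal: 0.3·7.4 + 0.7·6.5 = 6.77
Highest Hurwicz score = 7.59 → Loop.

Loop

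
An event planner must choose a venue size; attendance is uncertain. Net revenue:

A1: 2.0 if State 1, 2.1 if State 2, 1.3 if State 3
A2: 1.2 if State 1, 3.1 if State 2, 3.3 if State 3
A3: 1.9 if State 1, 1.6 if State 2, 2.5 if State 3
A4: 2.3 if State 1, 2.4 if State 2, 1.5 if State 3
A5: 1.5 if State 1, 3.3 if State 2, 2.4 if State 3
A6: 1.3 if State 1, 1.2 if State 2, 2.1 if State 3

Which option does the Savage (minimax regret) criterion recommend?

Column bests: State 1=2.3, State 2=3.3, State 3=3.3.
A1 regrets: 0.3, 1.2, 2.0 → max 2.0
A2 regrets: 1.1, 0.2, 0.0 → max 1.1
A3 regrets: 0.4, 1.7, 0.8 → max 1.7
A4 regrets: 0.0, 0.9, 1.8 → max 1.8
A5 regrets: 0.8, 0.0, 0.9 → max 0.9
A6 regrets: 1.0, 2.1, 1.2 → max 2.1
Smallest max regret = 0.9 → A5.

A5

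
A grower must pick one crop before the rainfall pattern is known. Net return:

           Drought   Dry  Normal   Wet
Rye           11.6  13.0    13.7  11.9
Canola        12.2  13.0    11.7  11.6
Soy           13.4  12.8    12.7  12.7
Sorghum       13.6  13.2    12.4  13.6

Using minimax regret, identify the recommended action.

Soy

Column bests: Drought=13.6, Dry=13.2, Normal=13.7, Wet=13.6.
Rye regrets: 2.0, 0.2, 0.0, 1.7 → max 2.0
Canola regrets: 1.4, 0.2, 2.0, 2.0 → max 2.0
Soy regrets: 0.2, 0.4, 1.0, 0.9 → max 1.0
Sorghum regrets: 0.0, 0.0, 1.3, 0.0 → max 1.3
Smallest max regret = 1.0 → Soy.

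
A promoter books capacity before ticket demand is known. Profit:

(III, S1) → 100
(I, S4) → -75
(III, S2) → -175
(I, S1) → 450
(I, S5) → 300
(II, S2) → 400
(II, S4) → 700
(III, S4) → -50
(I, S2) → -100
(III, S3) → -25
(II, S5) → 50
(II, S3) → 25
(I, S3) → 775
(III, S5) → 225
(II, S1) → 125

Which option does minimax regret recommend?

II

Column bests: S1=450, S2=400, S3=775, S4=700, S5=300.
I regrets: 0, 500, 0, 775, 0 → max 775
II regrets: 325, 0, 750, 0, 250 → max 750
III regrets: 350, 575, 800, 750, 75 → max 800
Smallest max regret = 750 → II.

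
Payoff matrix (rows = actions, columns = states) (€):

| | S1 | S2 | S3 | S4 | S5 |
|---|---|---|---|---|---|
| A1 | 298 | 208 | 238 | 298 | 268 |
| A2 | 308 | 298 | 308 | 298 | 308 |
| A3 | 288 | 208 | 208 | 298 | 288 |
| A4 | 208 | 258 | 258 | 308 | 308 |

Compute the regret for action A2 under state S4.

Best payoff under S4 is 308.
Regret = 308 − 298 = 10.

10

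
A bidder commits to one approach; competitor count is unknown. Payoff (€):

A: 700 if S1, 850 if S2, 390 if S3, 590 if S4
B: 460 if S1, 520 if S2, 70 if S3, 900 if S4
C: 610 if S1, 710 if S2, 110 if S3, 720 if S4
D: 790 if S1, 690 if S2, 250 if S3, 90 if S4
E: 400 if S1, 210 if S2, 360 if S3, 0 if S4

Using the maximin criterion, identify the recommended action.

A

Row minima: A=390, B=70, C=110, D=90, E=0
Best worst-case = 390 → A.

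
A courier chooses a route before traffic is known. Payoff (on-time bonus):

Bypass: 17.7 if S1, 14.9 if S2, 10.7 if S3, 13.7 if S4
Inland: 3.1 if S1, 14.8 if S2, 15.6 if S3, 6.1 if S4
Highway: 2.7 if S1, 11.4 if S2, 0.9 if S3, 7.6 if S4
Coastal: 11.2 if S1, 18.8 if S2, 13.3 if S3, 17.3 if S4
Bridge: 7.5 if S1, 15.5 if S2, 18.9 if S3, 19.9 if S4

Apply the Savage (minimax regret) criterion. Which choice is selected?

Coastal

Column bests: S1=17.7, S2=18.8, S3=18.9, S4=19.9.
Bypass regrets: 0.0, 3.9, 8.2, 6.2 → max 8.2
Inland regrets: 14.6, 4.0, 3.3, 13.8 → max 14.6
Highway regrets: 15.0, 7.4, 18.0, 12.3 → max 18.0
Coastal regrets: 6.5, 0.0, 5.6, 2.6 → max 6.5
Bridge regrets: 10.2, 3.3, 0.0, 0.0 → max 10.2
Smallest max regret = 6.5 → Coastal.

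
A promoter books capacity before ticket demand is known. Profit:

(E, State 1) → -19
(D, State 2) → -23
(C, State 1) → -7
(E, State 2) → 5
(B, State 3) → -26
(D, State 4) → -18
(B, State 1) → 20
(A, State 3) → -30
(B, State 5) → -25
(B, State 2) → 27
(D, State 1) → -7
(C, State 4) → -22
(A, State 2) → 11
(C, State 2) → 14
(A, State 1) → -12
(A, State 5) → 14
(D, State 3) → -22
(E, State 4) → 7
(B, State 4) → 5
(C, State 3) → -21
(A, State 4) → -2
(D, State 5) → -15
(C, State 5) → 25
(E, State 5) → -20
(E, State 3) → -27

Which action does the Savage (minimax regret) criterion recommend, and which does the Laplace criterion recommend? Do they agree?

Column bests: State 1=20, State 2=27, State 3=-21, State 4=7, State 5=25.
A regrets: 32, 16, 9, 9, 11 → max 32
B regrets: 0, 0, 5, 2, 50 → max 50
C regrets: 27, 13, 0, 29, 0 → max 29
D regrets: 27, 50, 1, 25, 40 → max 50
E regrets: 39, 22, 6, 0, 45 → max 45
Smallest max regret = 29 → C.
Row averages: A=-3.8, B=0.2, C=-2.2, D=-17, E=-10.8
Highest average = 0.2 → B.

minimax regret → C; laplace → B (disagree)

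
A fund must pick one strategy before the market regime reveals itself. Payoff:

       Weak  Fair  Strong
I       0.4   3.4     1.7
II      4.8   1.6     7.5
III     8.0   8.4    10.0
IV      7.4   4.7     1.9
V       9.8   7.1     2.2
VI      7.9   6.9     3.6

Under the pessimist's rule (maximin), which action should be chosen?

Row minima: I=0.4, II=1.6, III=8.0, IV=1.9, V=2.2, VI=3.6
Best worst-case = 8.0 → III.

III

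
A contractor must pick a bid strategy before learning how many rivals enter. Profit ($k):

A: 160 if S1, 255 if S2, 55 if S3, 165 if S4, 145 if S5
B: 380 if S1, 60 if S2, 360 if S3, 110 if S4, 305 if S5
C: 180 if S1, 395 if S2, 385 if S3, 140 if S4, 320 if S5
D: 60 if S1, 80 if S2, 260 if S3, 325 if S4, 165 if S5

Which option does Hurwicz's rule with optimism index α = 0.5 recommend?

A: 0.5·255 + 0.5·55 = 155
B: 0.5·380 + 0.5·60 = 220
C: 0.5·395 + 0.5·140 = 267.5
D: 0.5·325 + 0.5·60 = 192.5
Highest Hurwicz score = 267.5 → C.

C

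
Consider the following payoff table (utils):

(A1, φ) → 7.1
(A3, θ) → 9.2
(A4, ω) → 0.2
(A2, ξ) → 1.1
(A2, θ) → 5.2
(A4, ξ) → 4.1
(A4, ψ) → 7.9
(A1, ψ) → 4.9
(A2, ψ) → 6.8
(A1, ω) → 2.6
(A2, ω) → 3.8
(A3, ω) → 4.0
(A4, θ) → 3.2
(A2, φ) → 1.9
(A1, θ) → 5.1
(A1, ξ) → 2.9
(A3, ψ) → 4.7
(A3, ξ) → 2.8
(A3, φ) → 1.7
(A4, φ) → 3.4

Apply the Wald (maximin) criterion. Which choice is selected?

Row minima: A1=2.6, A2=1.1, A3=1.7, A4=0.2
Best worst-case = 2.6 → A1.

A1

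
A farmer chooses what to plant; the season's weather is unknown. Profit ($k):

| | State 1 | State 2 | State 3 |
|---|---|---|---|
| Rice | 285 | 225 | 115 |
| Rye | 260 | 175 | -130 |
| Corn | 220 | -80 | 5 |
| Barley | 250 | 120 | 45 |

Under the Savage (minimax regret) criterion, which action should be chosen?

Rice

Column bests: State 1=285, State 2=225, State 3=115.
Rice regrets: 0, 0, 0 → max 0
Rye regrets: 25, 50, 245 → max 245
Corn regrets: 65, 305, 110 → max 305
Barley regrets: 35, 105, 70 → max 105
Smallest max regret = 0 → Rice.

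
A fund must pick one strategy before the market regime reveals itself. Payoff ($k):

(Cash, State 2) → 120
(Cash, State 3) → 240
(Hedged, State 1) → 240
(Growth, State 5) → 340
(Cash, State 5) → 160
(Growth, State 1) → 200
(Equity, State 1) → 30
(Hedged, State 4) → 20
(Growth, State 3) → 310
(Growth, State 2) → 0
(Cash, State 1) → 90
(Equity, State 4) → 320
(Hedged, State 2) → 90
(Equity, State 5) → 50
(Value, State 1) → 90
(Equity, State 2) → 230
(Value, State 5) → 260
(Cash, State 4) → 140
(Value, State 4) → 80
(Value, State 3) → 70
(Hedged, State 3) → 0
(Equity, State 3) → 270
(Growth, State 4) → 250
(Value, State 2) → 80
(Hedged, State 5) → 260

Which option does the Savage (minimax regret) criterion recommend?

Cash

Column bests: State 1=240, State 2=230, State 3=310, State 4=320, State 5=340.
Hedged regrets: 0, 140, 310, 300, 80 → max 310
Cash regrets: 150, 110, 70, 180, 180 → max 180
Value regrets: 150, 150, 240, 240, 80 → max 240
Equity regrets: 210, 0, 40, 0, 290 → max 290
Growth regrets: 40, 230, 0, 70, 0 → max 230
Smallest max regret = 180 → Cash.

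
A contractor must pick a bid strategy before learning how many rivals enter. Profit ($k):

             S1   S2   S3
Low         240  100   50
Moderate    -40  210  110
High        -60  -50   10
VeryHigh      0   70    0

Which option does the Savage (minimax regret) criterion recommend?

Column bests: S1=240, S2=210, S3=110.
Low regrets: 0, 110, 60 → max 110
Moderate regrets: 280, 0, 0 → max 280
High regrets: 300, 260, 100 → max 300
VeryHigh regrets: 240, 140, 110 → max 240
Smallest max regret = 110 → Low.

Low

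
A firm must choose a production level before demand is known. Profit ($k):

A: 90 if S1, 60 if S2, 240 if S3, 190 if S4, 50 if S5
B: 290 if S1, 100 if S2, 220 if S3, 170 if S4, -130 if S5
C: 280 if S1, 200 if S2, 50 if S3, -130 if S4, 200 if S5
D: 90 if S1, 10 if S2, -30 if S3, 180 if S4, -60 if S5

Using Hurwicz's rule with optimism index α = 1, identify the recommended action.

B

A: 1·240 + 0·50 = 240
B: 1·290 + 0·(-130) = 290
C: 1·280 + 0·(-130) = 280
D: 1·180 + 0·(-60) = 180
Highest Hurwicz score = 290 → B.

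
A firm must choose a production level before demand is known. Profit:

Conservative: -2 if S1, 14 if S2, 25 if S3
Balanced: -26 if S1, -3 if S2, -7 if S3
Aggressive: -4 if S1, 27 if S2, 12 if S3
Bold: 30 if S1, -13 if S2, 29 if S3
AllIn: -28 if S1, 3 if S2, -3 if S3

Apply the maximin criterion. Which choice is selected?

Row minima: Conservative=-2, Balanced=-26, Aggressive=-4, Bold=-13, AllIn=-28
Best worst-case = -2 → Conservative.

Conservative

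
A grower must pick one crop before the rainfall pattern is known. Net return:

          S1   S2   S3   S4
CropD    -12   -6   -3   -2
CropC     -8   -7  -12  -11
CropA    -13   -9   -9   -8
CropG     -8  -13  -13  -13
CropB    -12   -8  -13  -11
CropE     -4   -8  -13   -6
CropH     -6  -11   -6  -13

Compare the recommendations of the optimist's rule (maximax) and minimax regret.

maximax → CropD; minimax regret → CropD (agree)

Row maxima: CropD=-2, CropC=-7, CropA=-8, CropG=-8, CropB=-8, CropE=-4, CropH=-6
Best best-case = -2 → CropD.
Column bests: S1=-4, S2=-6, S3=-3, S4=-2.
CropD regrets: 8, 0, 0, 0 → max 8
CropC regrets: 4, 1, 9, 9 → max 9
CropA regrets: 9, 3, 6, 6 → max 9
CropG regrets: 4, 7, 10, 11 → max 11
CropB regrets: 8, 2, 10, 9 → max 10
CropE regrets: 0, 2, 10, 4 → max 10
CropH regrets: 2, 5, 3, 11 → max 11
Smallest max regret = 8 → CropD.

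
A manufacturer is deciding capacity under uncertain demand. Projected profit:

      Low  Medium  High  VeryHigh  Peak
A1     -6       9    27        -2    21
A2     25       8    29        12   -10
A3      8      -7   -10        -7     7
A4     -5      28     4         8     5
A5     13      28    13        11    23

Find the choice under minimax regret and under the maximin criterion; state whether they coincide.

minimax regret → A5; maximin → A5 (agree)

Column bests: Low=25, Medium=28, High=29, VeryHigh=12, Peak=23.
A1 regrets: 31, 19, 2, 14, 2 → max 31
A2 regrets: 0, 20, 0, 0, 33 → max 33
A3 regrets: 17, 35, 39, 19, 16 → max 39
A4 regrets: 30, 0, 25, 4, 18 → max 30
A5 regrets: 12, 0, 16, 1, 0 → max 16
Smallest max regret = 16 → A5.
Row minima: A1=-6, A2=-10, A3=-10, A4=-5, A5=11
Best worst-case = 11 → A5.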